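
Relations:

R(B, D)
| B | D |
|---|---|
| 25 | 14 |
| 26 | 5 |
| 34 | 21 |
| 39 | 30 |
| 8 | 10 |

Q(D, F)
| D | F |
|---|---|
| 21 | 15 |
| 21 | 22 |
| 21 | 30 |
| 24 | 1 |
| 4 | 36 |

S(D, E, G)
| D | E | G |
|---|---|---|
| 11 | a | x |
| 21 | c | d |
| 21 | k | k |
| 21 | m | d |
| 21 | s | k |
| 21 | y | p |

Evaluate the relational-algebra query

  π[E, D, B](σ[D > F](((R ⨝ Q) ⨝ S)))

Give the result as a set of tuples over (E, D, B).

Natural join on D: {(34, 21, 15), (34, 21, 22), (34, 21, 30)}
Natural join on D: {(34, 21, 15, c, d), (34, 21, 15, k, k), (34, 21, 15, m, d), (34, 21, 15, s, k), (34, 21, 15, y, p), (34, 21, 22, c, d), (34, 21, 22, k, k), (34, 21, 22, m, d), (34, 21, 22, s, k), (34, 21, 22, y, p), (34, 21, 30, c, d), (34, 21, 30, k, k), (34, 21, 30, m, d), (34, 21, 30, s, k), (34, 21, 30, y, p)}
Apply σ_{D > F}; surviving tuples: {(34, 21, 15, c, d), (34, 21, 15, k, k), (34, 21, 15, m, d), (34, 21, 15, s, k), (34, 21, 15, y, p)}
π[E, D, B]: project onto (E, D, B) → {(c, 21, 34), (k, 21, 34), (m, 21, 34), (s, 21, 34), (y, 21, 34)}

{(c, 21, 34), (k, 21, 34), (m, 21, 34), (s, 21, 34), (y, 21, 34)}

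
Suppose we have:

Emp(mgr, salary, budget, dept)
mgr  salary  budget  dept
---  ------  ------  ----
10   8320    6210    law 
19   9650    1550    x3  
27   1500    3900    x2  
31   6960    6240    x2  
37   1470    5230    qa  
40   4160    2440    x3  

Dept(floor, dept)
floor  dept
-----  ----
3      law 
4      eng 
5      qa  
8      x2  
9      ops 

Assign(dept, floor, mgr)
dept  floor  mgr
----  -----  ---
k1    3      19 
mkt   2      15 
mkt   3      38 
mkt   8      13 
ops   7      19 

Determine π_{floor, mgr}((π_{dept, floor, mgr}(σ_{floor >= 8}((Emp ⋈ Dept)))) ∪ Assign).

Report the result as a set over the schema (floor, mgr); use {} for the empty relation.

{(2, 15), (3, 19), (3, 38), (7, 19), (8, 13), (8, 27), (8, 31)}

Natural join on dept: {(10, 8320, 6210, law, 3), (27, 1500, 3900, x2, 8), (31, 6960, 6240, x2, 8), (37, 1470, 5230, qa, 5)}
Selection floor >= 8: {(27, 1500, 3900, x2, 8), (31, 6960, 6240, x2, 8)}
Projecting to dept, floor, mgr: {(x2, 8, 27), (x2, 8, 31)}
Union: {(x2, 8, 27), (x2, 8, 31)} with {(k1, 3, 19), (mkt, 2, 15), (mkt, 3, 38), (mkt, 8, 13), (ops, 7, 19)} → {(k1, 3, 19), (mkt, 2, 15), (mkt, 3, 38), (mkt, 8, 13), (ops, 7, 19), (x2, 8, 27), (x2, 8, 31)}
Projecting to floor, mgr: {(2, 15), (3, 19), (3, 38), (7, 19), (8, 13), (8, 27), (8, 31)}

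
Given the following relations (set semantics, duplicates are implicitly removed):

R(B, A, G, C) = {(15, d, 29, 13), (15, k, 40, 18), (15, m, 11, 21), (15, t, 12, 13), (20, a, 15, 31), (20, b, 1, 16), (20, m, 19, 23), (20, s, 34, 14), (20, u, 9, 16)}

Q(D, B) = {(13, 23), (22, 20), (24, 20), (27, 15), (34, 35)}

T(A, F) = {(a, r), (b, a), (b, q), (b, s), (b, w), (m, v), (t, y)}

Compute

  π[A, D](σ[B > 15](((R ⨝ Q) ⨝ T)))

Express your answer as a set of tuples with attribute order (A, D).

{(a, 22), (a, 24), (b, 22), (b, 24), (m, 22), (m, 24)}

Natural join on B: {(15, d, 29, 13, 27), (15, k, 40, 18, 27), (15, m, 11, 21, 27), (15, t, 12, 13, 27), (20, a, 15, 31, 22), (20, a, 15, 31, 24), (20, b, 1, 16, 22), (20, b, 1, 16, 24), (20, m, 19, 23, 22), (20, m, 19, 23, 24), (20, s, 34, 14, 22), (20, s, 34, 14, 24), (20, u, 9, 16, 22), (20, u, 9, 16, 24)}
Natural join on A: {(15, m, 11, 21, 27, v), (15, t, 12, 13, 27, y), (20, a, 15, 31, 22, r), (20, a, 15, 31, 24, r), (20, b, 1, 16, 22, a), (20, b, 1, 16, 22, q), (20, b, 1, 16, 22, s), (20, b, 1, 16, 22, w), (20, b, 1, 16, 24, a), (20, b, 1, 16, 24, q), (20, b, 1, 16, 24, s), (20, b, 1, 16, 24, w), (20, m, 19, 23, 22, v), (20, m, 19, 23, 24, v)}
Filtering on B > 15 leaves {(20, a, 15, 31, 22, r), (20, a, 15, 31, 24, r), (20, b, 1, 16, 22, a), (20, b, 1, 16, 22, q), (20, b, 1, 16, 22, s), (20, b, 1, 16, 22, w), (20, b, 1, 16, 24, a), (20, b, 1, 16, 24, q), (20, b, 1, 16, 24, s), (20, b, 1, 16, 24, w), (20, m, 19, 23, 22, v), (20, m, 19, 23, 24, v)}.
Keep only column(s) A, D (6 duplicate(s) eliminated): {(a, 22), (a, 24), (b, 22), (b, 24), (m, 22), (m, 24)}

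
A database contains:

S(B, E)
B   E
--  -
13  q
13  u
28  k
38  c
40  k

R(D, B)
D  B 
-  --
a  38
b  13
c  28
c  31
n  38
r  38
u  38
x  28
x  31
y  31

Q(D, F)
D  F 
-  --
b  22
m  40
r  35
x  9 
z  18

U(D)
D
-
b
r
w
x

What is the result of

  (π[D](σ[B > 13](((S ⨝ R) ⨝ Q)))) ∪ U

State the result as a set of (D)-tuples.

Joining S and R on B yields {(13, q, b), (13, u, b), (28, k, c), (28, k, x), (38, c, a), (38, c, n), (38, c, r), (38, c, u)}.
Joining (S ⨝ R) and Q on D yields {(13, q, b, 22), (13, u, b, 22), (28, k, x, 9), (38, c, r, 35)}.
σ[B > 13]: keep tuples satisfying B > 13 → {(28, k, x, 9), (38, c, r, 35)}
Keep only column(s) D: {r, x}
Union: {r, x} with {b, r, w, x} → {b, r, w, x}

{b, r, w, x}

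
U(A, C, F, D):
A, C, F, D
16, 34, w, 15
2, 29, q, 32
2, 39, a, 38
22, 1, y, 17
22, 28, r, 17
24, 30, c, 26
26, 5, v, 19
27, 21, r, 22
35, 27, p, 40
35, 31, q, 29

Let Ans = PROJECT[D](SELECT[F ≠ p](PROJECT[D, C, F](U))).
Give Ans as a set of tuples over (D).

{15, 17, 19, 22, 26, 29, 32, 38}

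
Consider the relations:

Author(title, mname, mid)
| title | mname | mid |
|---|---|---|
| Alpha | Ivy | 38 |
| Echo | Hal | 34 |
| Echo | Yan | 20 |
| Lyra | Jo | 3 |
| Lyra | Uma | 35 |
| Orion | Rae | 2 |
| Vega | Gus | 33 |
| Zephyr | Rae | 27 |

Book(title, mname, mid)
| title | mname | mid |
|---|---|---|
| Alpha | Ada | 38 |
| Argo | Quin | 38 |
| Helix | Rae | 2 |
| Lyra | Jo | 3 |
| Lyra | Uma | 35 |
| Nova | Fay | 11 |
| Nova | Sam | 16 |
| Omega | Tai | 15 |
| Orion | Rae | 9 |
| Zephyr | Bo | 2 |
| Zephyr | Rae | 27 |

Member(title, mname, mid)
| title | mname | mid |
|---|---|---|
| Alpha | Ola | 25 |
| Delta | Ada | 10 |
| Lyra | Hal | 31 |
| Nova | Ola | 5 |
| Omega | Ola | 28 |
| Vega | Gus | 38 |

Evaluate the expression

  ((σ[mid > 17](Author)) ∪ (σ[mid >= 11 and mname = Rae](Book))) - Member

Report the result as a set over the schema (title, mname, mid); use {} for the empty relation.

{(Alpha, Ivy, 38), (Echo, Hal, 34), (Echo, Yan, 20), (Lyra, Uma, 35), (Vega, Gus, 33), (Zephyr, Rae, 27)}

Selection mid > 17: {(Alpha, Ivy, 38), (Echo, Hal, 34), (Echo, Yan, 20), (Lyra, Uma, 35), (Vega, Gus, 33), (Zephyr, Rae, 27)}
Selection mid >= 11 and mname = Rae: {(Zephyr, Rae, 27)}
Set union of the two operands is {(Alpha, Ivy, 38), (Echo, Hal, 34), (Echo, Yan, 20), (Lyra, Uma, 35), (Vega, Gus, 33), (Zephyr, Rae, 27)}.
Set difference of the two operands is {(Alpha, Ivy, 38), (Echo, Hal, 34), (Echo, Yan, 20), (Lyra, Uma, 35), (Vega, Gus, 33), (Zephyr, Rae, 27)}.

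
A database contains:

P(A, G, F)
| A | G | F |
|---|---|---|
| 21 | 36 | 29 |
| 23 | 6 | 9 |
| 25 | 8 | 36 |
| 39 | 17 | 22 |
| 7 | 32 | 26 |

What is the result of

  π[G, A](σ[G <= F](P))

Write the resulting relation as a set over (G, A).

{(17, 39), (6, 23), (8, 25)}

Filtering on G <= F leaves {(23, 6, 9), (25, 8, 36), (39, 17, 22)}.
π[G, A]: project onto (G, A) → {(17, 39), (6, 23), (8, 25)}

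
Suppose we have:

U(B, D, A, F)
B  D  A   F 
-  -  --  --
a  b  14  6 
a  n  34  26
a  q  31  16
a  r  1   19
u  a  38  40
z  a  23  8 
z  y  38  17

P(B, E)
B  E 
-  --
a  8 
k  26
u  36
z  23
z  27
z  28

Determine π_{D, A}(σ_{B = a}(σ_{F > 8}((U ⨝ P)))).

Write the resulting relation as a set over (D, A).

Natural join on B: {(a, b, 14, 6, 8), (a, n, 34, 26, 8), (a, q, 31, 16, 8), (a, r, 1, 19, 8), (u, a, 38, 40, 36), (z, a, 23, 8, 23), (z, a, 23, 8, 27), (z, a, 23, 8, 28), (z, y, 38, 17, 23), (z, y, 38, 17, 27), (z, y, 38, 17, 28)}
Filtering on F > 8 leaves {(a, n, 34, 26, 8), (a, q, 31, 16, 8), (a, r, 1, 19, 8), (u, a, 38, 40, 36), (z, y, 38, 17, 23), (z, y, 38, 17, 27), (z, y, 38, 17, 28)}.
Filtering on B = a leaves {(a, n, 34, 26, 8), (a, q, 31, 16, 8), (a, r, 1, 19, 8)}.
π_{D, A} gives {(n, 34), (q, 31), (r, 1)}.

{(n, 34), (q, 31), (r, 1)}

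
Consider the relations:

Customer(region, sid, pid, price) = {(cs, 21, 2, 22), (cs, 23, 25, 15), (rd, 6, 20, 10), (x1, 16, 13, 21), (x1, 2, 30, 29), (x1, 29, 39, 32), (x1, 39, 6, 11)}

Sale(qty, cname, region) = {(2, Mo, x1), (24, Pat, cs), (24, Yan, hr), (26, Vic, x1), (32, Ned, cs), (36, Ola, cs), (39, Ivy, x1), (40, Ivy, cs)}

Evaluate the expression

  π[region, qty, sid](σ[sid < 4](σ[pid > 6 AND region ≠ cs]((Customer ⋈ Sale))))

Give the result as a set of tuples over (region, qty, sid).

{(x1, 2, 2), (x1, 26, 2), (x1, 39, 2)}

Natural join on region: {(cs, 21, 2, 22, 24, Pat), (cs, 21, 2, 22, 32, Ned), (cs, 21, 2, 22, 36, Ola), (cs, 21, 2, 22, 40, Ivy), (cs, 23, 25, 15, 24, Pat), (cs, 23, 25, 15, 32, Ned), (cs, 23, 25, 15, 36, Ola), (cs, 23, 25, 15, 40, Ivy), (x1, 16, 13, 21, 2, Mo), (x1, 16, 13, 21, 26, Vic), (x1, 16, 13, 21, 39, Ivy), (x1, 2, 30, 29, 2, Mo), (x1, 2, 30, 29, 26, Vic), (x1, 2, 30, 29, 39, Ivy), (x1, 29, 39, 32, 2, Mo), (x1, 29, 39, 32, 26, Vic), (x1, 29, 39, 32, 39, Ivy), (x1, 39, 6, 11, 2, Mo), (x1, 39, 6, 11, 26, Vic), (x1, 39, 6, 11, 39, Ivy)}
Apply σ_{pid > 6 AND region ≠ cs}; surviving tuples: {(x1, 16, 13, 21, 2, Mo), (x1, 16, 13, 21, 26, Vic), (x1, 16, 13, 21, 39, Ivy), (x1, 2, 30, 29, 2, Mo), (x1, 2, 30, 29, 26, Vic), (x1, 2, 30, 29, 39, Ivy), (x1, 29, 39, 32, 2, Mo), (x1, 29, 39, 32, 26, Vic), (x1, 29, 39, 32, 39, Ivy)}
Apply σ_{sid < 4}; surviving tuples: {(x1, 2, 30, 29, 2, Mo), (x1, 2, 30, 29, 26, Vic), (x1, 2, 30, 29, 39, Ivy)}
π[region, qty, sid]: project onto (region, qty, sid) → {(x1, 2, 2), (x1, 26, 2), (x1, 39, 2)}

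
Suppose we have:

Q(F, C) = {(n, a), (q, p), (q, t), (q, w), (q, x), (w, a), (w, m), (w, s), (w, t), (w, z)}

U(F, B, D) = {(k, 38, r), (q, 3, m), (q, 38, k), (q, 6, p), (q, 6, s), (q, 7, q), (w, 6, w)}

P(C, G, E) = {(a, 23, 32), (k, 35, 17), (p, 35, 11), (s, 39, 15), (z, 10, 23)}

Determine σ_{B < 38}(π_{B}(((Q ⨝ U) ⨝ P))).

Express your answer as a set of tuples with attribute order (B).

Joining Q and U on F yields {(q, p, 3, m), (q, p, 38, k), (q, p, 6, p), (q, p, 6, s), (q, p, 7, q), (q, t, 3, m), (q, t, 38, k), (q, t, 6, p), (q, t, 6, s), (q, t, 7, q), (q, w, 3, m), (q, w, 38, k), (q, w, 6, p), (q, w, 6, s), (q, w, 7, q), (q, x, 3, m), (q, x, 38, k), (q, x, 6, p), (q, x, 6, s), (q, x, 7, q), (w, a, 6, w), (w, m, 6, w), (w, s, 6, w), (w, t, 6, w), (w, z, 6, w)}.
Joining (Q ⨝ U) and P on C yields {(q, p, 3, m, 35, 11), (q, p, 38, k, 35, 11), (q, p, 6, p, 35, 11), (q, p, 6, s, 35, 11), (q, p, 7, q, 35, 11), (w, a, 6, w, 23, 32), (w, s, 6, w, 39, 15), (w, z, 6, w, 10, 23)}.
Projecting to B (4 duplicate(s) eliminated): {3, 38, 6, 7}
Selection B < 38: {3, 6, 7}

{3, 6, 7}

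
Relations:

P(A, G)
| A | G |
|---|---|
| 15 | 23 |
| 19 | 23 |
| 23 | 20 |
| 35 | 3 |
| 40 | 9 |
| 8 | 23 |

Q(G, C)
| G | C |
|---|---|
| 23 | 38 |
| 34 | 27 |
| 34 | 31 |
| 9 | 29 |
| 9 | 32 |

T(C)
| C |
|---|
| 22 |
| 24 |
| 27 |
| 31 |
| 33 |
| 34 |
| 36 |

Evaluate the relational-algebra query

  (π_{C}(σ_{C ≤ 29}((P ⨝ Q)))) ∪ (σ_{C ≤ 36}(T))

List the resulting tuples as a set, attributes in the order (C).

Joining P and Q on G yields {(15, 23, 38), (19, 23, 38), (40, 9, 29), (40, 9, 32), (8, 23, 38)}.
Apply σ_{C ≤ 29}; surviving tuples: {(40, 9, 29)}
Keep only column(s) C: {29}
Apply σ_{C ≤ 36}; surviving tuples: {22, 24, 27, 31, 33, 34, 36}
Union: {29} with {22, 24, 27, 31, 33, 34, 36} → {22, 24, 27, 29, 31, 33, 34, 36}

{22, 24, 27, 29, 31, 33, 34, 36}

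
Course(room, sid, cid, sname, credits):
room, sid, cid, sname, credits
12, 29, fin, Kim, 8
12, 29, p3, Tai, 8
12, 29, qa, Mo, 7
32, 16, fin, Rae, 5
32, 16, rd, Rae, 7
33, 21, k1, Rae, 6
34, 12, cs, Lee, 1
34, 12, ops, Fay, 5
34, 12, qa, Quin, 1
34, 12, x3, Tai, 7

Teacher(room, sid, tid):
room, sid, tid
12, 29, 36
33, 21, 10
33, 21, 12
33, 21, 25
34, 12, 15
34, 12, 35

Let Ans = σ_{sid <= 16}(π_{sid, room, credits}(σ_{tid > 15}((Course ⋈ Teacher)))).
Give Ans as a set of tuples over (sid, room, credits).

{(12, 34, 1), (12, 34, 5), (12, 34, 7)}

Natural join on room, sid: {(12, 29, fin, Kim, 8, 36), (12, 29, p3, Tai, 8, 36), (12, 29, qa, Mo, 7, 36), (33, 21, k1, Rae, 6, 10), (33, 21, k1, Rae, 6, 12), (33, 21, k1, Rae, 6, 25), (34, 12, cs, Lee, 1, 15), (34, 12, cs, Lee, 1, 35), (34, 12, ops, Fay, 5, 15), (34, 12, ops, Fay, 5, 35), (34, 12, qa, Quin, 1, 15), (34, 12, qa, Quin, 1, 35), (34, 12, x3, Tai, 7, 15), (34, 12, x3, Tai, 7, 35)}
σ[tid > 15]: keep tuples satisfying tid > 15 → {(12, 29, fin, Kim, 8, 36), (12, 29, p3, Tai, 8, 36), (12, 29, qa, Mo, 7, 36), (33, 21, k1, Rae, 6, 25), (34, 12, cs, Lee, 1, 35), (34, 12, ops, Fay, 5, 35), (34, 12, qa, Quin, 1, 35), (34, 12, x3, Tai, 7, 35)}
π[sid, room, credits]: project onto (sid, room, credits) (2 duplicate(s) eliminated) → {(12, 34, 1), (12, 34, 5), (12, 34, 7), (21, 33, 6), (29, 12, 7), (29, 12, 8)}
σ[sid <= 16]: keep tuples satisfying sid <= 16 → {(12, 34, 1), (12, 34, 5), (12, 34, 7)}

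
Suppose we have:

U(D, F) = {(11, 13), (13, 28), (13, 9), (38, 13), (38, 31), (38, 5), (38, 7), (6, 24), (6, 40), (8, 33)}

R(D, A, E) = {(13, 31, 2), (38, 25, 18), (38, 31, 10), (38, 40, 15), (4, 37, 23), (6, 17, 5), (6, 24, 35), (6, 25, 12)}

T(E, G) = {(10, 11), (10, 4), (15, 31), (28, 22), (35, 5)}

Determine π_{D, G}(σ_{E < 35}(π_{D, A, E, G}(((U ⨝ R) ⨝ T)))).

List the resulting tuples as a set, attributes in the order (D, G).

{(38, 11), (38, 31), (38, 4)}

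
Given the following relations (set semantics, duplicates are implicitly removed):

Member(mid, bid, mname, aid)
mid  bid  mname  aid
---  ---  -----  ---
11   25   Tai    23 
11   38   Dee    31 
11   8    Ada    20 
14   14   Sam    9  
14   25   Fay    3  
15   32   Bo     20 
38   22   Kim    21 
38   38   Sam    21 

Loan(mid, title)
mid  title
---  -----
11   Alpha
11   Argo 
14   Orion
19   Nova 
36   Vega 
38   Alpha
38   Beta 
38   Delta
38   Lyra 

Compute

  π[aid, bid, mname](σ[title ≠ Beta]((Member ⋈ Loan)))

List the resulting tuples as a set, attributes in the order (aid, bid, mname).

{(20, 8, Ada), (21, 22, Kim), (21, 38, Sam), (23, 25, Tai), (3, 25, Fay), (31, 38, Dee), (9, 14, Sam)}

Joining Member and Loan on mid yields {(11, 25, Tai, 23, Alpha), (11, 25, Tai, 23, Argo), (11, 38, Dee, 31, Alpha), (11, 38, Dee, 31, Argo), (11, 8, Ada, 20, Alpha), (11, 8, Ada, 20, Argo), (14, 14, Sam, 9, Orion), (14, 25, Fay, 3, Orion), (38, 22, Kim, 21, Alpha), (38, 22, Kim, 21, Beta), (38, 22, Kim, 21, Delta), (38, 22, Kim, 21, Lyra), (38, 38, Sam, 21, Alpha), (38, 38, Sam, 21, Beta), (38, 38, Sam, 21, Delta), (38, 38, Sam, 21, Lyra)}.
Selection title ≠ Beta: {(11, 25, Tai, 23, Alpha), (11, 25, Tai, 23, Argo), (11, 38, Dee, 31, Alpha), (11, 38, Dee, 31, Argo), (11, 8, Ada, 20, Alpha), (11, 8, Ada, 20, Argo), (14, 14, Sam, 9, Orion), (14, 25, Fay, 3, Orion), (38, 22, Kim, 21, Alpha), (38, 22, Kim, 21, Delta), (38, 22, Kim, 21, Lyra), (38, 38, Sam, 21, Alpha), (38, 38, Sam, 21, Delta), (38, 38, Sam, 21, Lyra)}
π_{aid, bid, mname} gives {(20, 8, Ada), (21, 22, Kim), (21, 38, Sam), (23, 25, Tai), (3, 25, Fay), (31, 38, Dee), (9, 14, Sam)} (7 duplicate(s) eliminated).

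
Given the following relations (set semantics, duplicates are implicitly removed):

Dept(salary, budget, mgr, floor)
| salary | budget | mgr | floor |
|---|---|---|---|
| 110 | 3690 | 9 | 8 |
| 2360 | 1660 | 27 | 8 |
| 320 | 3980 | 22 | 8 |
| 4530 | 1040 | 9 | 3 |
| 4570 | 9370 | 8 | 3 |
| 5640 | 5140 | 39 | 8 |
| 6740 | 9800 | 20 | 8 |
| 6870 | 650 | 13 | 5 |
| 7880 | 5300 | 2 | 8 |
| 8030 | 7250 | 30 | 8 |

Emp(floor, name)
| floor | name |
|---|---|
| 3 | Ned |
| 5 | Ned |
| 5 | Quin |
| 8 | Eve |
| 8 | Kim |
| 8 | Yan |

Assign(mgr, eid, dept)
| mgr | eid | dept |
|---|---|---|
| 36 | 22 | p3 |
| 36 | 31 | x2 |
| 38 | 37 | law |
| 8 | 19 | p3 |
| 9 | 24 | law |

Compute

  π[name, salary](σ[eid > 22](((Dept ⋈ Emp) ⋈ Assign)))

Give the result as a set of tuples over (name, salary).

Dept ⋈ Emp (natural join on floor): {(110, 3690, 9, 8, Eve), (110, 3690, 9, 8, Kim), (110, 3690, 9, 8, Yan), (2360, 1660, 27, 8, Eve), (2360, 1660, 27, 8, Kim), (2360, 1660, 27, 8, Yan), (320, 3980, 22, 8, Eve), (320, 3980, 22, 8, Kim), (320, 3980, 22, 8, Yan), (4530, 1040, 9, 3, Ned), (4570, 9370, 8, 3, Ned), (5640, 5140, 39, 8, Eve), (5640, 5140, 39, 8, Kim), (5640, 5140, 39, 8, Yan), (6740, 9800, 20, 8, Eve), (6740, 9800, 20, 8, Kim), (6740, 9800, 20, 8, Yan), (6870, 650, 13, 5, Ned), (6870, 650, 13, 5, Quin), (7880, 5300, 2, 8, Eve), (7880, 5300, 2, 8, Kim), (7880, 5300, 2, 8, Yan), (8030, 7250, 30, 8, Eve), (8030, 7250, 30, 8, Kim), (8030, 7250, 30, 8, Yan)}
(Dept ⋈ Emp) ⋈ Assign (natural join on mgr): {(110, 3690, 9, 8, Eve, 24, law), (110, 3690, 9, 8, Kim, 24, law), (110, 3690, 9, 8, Yan, 24, law), (4530, 1040, 9, 3, Ned, 24, law), (4570, 9370, 8, 3, Ned, 19, p3)}
Filtering on eid > 22 leaves {(110, 3690, 9, 8, Eve, 24, law), (110, 3690, 9, 8, Kim, 24, law), (110, 3690, 9, 8, Yan, 24, law), (4530, 1040, 9, 3, Ned, 24, law)}.
Projecting to name, salary: {(Eve, 110), (Kim, 110), (Ned, 4530), (Yan, 110)}

{(Eve, 110), (Kim, 110), (Ned, 4530), (Yan, 110)}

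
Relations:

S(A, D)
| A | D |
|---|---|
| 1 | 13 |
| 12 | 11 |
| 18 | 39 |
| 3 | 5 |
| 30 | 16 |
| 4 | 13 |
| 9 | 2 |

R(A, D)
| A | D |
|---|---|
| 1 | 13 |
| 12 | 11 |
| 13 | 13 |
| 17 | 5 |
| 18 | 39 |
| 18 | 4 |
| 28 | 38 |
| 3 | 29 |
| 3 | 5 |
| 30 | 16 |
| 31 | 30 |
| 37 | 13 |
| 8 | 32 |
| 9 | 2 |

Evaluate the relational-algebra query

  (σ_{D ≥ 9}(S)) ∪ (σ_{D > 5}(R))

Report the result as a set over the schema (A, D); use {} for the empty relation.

{(1, 13), (12, 11), (13, 13), (18, 39), (28, 38), (3, 29), (30, 16), (31, 30), (37, 13), (4, 13), (8, 32)}

Selection D ≥ 9: {(1, 13), (12, 11), (18, 39), (30, 16), (4, 13)}
Selection D > 5: {(1, 13), (12, 11), (13, 13), (18, 39), (28, 38), (3, 29), (30, 16), (31, 30), (37, 13), (8, 32)}
Set union of the two operands is {(1, 13), (12, 11), (13, 13), (18, 39), (28, 38), (3, 29), (30, 16), (31, 30), (37, 13), (4, 13), (8, 32)}.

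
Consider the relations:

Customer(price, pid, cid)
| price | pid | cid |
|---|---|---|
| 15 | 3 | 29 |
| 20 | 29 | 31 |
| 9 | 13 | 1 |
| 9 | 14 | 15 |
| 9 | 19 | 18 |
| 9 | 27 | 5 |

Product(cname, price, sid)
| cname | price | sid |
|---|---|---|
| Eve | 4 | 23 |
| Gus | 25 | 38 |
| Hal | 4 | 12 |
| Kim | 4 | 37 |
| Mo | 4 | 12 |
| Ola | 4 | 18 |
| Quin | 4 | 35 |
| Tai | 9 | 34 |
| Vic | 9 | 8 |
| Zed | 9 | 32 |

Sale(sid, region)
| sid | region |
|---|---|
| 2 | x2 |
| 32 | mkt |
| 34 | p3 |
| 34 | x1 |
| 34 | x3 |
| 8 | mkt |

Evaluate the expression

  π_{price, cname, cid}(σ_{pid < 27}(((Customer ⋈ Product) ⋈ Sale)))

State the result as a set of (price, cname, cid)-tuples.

{(9, Tai, 1), (9, Tai, 15), (9, Tai, 18), (9, Vic, 1), (9, Vic, 15), (9, Vic, 18), (9, Zed, 1), (9, Zed, 15), (9, Zed, 18)}

Joining Customer and Product on price yields {(9, 13, 1, Tai, 34), (9, 13, 1, Vic, 8), (9, 13, 1, Zed, 32), (9, 14, 15, Tai, 34), (9, 14, 15, Vic, 8), (9, 14, 15, Zed, 32), (9, 19, 18, Tai, 34), (9, 19, 18, Vic, 8), (9, 19, 18, Zed, 32), (9, 27, 5, Tai, 34), (9, 27, 5, Vic, 8), (9, 27, 5, Zed, 32)}.
Joining (Customer ⋈ Product) and Sale on sid yields {(9, 13, 1, Tai, 34, p3), (9, 13, 1, Tai, 34, x1), (9, 13, 1, Tai, 34, x3), (9, 13, 1, Vic, 8, mkt), (9, 13, 1, Zed, 32, mkt), (9, 14, 15, Tai, 34, p3), (9, 14, 15, Tai, 34, x1), (9, 14, 15, Tai, 34, x3), (9, 14, 15, Vic, 8, mkt), (9, 14, 15, Zed, 32, mkt), (9, 19, 18, Tai, 34, p3), (9, 19, 18, Tai, 34, x1), (9, 19, 18, Tai, 34, x3), (9, 19, 18, Vic, 8, mkt), (9, 19, 18, Zed, 32, mkt), (9, 27, 5, Tai, 34, p3), (9, 27, 5, Tai, 34, x1), (9, 27, 5, Tai, 34, x3), (9, 27, 5, Vic, 8, mkt), (9, 27, 5, Zed, 32, mkt)}.
Apply σ_{pid < 27}; surviving tuples: {(9, 13, 1, Tai, 34, p3), (9, 13, 1, Tai, 34, x1), (9, 13, 1, Tai, 34, x3), (9, 13, 1, Vic, 8, mkt), (9, 13, 1, Zed, 32, mkt), (9, 14, 15, Tai, 34, p3), (9, 14, 15, Tai, 34, x1), (9, 14, 15, Tai, 34, x3), (9, 14, 15, Vic, 8, mkt), (9, 14, 15, Zed, 32, mkt), (9, 19, 18, Tai, 34, p3), (9, 19, 18, Tai, 34, x1), (9, 19, 18, Tai, 34, x3), (9, 19, 18, Vic, 8, mkt), (9, 19, 18, Zed, 32, mkt)}
Projecting to price, cname, cid (6 duplicate(s) eliminated): {(9, Tai, 1), (9, Tai, 15), (9, Tai, 18), (9, Vic, 1), (9, Vic, 15), (9, Vic, 18), (9, Zed, 1), (9, Zed, 15), (9, Zed, 18)}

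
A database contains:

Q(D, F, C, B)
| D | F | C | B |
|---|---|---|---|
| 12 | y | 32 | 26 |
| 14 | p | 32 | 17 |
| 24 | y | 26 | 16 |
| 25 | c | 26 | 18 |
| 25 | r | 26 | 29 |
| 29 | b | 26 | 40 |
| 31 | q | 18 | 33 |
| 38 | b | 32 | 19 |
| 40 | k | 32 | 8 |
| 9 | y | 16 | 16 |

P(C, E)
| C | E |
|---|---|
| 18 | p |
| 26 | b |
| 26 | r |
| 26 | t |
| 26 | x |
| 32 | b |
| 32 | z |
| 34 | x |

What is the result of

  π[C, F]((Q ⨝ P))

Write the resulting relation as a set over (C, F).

Q ⋈ P (natural join on C): {(12, y, 32, 26, b), (12, y, 32, 26, z), (14, p, 32, 17, b), (14, p, 32, 17, z), (24, y, 26, 16, b), (24, y, 26, 16, r), (24, y, 26, 16, t), (24, y, 26, 16, x), (25, c, 26, 18, b), (25, c, 26, 18, r), (25, c, 26, 18, t), (25, c, 26, 18, x), (25, r, 26, 29, b), (25, r, 26, 29, r), (25, r, 26, 29, t), (25, r, 26, 29, x), (29, b, 26, 40, b), (29, b, 26, 40, r), (29, b, 26, 40, t), (29, b, 26, 40, x), (31, q, 18, 33, p), (38, b, 32, 19, b), (38, b, 32, 19, z), (40, k, 32, 8, b), (40, k, 32, 8, z)}
Projecting to C, F (16 duplicate(s) eliminated): {(18, q), (26, b), (26, c), (26, r), (26, y), (32, b), (32, k), (32, p), (32, y)}

{(18, q), (26, b), (26, c), (26, r), (26, y), (32, b), (32, k), (32, p), (32, y)}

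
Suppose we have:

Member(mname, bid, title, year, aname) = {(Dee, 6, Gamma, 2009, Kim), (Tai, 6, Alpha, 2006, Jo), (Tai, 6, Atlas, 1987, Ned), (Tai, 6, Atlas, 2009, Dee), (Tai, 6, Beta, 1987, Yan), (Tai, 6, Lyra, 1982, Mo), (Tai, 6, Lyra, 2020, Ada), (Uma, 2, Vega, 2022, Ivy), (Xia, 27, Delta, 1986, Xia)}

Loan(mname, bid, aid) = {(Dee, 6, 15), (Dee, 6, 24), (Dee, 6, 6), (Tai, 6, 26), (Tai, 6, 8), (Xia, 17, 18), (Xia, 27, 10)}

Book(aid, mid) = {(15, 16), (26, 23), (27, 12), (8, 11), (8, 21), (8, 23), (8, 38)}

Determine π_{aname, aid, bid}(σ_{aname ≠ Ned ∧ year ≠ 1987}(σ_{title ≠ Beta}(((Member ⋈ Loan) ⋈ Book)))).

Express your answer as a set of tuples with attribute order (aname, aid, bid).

{(Ada, 26, 6), (Ada, 8, 6), (Dee, 26, 6), (Dee, 8, 6), (Jo, 26, 6), (Jo, 8, 6), (Kim, 15, 6), (Mo, 26, 6), (Mo, 8, 6)}

Natural join on mname, bid: {(Dee, 6, Gamma, 2009, Kim, 15), (Dee, 6, Gamma, 2009, Kim, 24), (Dee, 6, Gamma, 2009, Kim, 6), (Tai, 6, Alpha, 2006, Jo, 26), (Tai, 6, Alpha, 2006, Jo, 8), (Tai, 6, Atlas, 1987, Ned, 26), (Tai, 6, Atlas, 1987, Ned, 8), (Tai, 6, Atlas, 2009, Dee, 26), (Tai, 6, Atlas, 2009, Dee, 8), (Tai, 6, Beta, 1987, Yan, 26), (Tai, 6, Beta, 1987, Yan, 8), (Tai, 6, Lyra, 1982, Mo, 26), (Tai, 6, Lyra, 1982, Mo, 8), (Tai, 6, Lyra, 2020, Ada, 26), (Tai, 6, Lyra, 2020, Ada, 8), (Xia, 27, Delta, 1986, Xia, 10)}
Natural join on aid: {(Dee, 6, Gamma, 2009, Kim, 15, 16), (Tai, 6, Alpha, 2006, Jo, 26, 23), (Tai, 6, Alpha, 2006, Jo, 8, 11), (Tai, 6, Alpha, 2006, Jo, 8, 21), (Tai, 6, Alpha, 2006, Jo, 8, 23), (Tai, 6, Alpha, 2006, Jo, 8, 38), (Tai, 6, Atlas, 1987, Ned, 26, 23), (Tai, 6, Atlas, 1987, Ned, 8, 11), (Tai, 6, Atlas, 1987, Ned, 8, 21), (Tai, 6, Atlas, 1987, Ned, 8, 23), (Tai, 6, Atlas, 1987, Ned, 8, 38), (Tai, 6, Atlas, 2009, Dee, 26, 23), (Tai, 6, Atlas, 2009, Dee, 8, 11), (Tai, 6, Atlas, 2009, Dee, 8, 21), (Tai, 6, Atlas, 2009, Dee, 8, 23), (Tai, 6, Atlas, 2009, Dee, 8, 38), (Tai, 6, Beta, 1987, Yan, 26, 23), (Tai, 6, Beta, 1987, Yan, 8, 11), (Tai, 6, Beta, 1987, Yan, 8, 21), (Tai, 6, Beta, 1987, Yan, 8, 23), (Tai, 6, Beta, 1987, Yan, 8, 38), (Tai, 6, Lyra, 1982, Mo, 26, 23), (Tai, 6, Lyra, 1982, Mo, 8, 11), (Tai, 6, Lyra, 1982, Mo, 8, 21), (Tai, 6, Lyra, 1982, Mo, 8, 23), (Tai, 6, Lyra, 1982, Mo, 8, 38), (Tai, 6, Lyra, 2020, Ada, 26, 23), (Tai, 6, Lyra, 2020, Ada, 8, 11), (Tai, 6, Lyra, 2020, Ada, 8, 21), (Tai, 6, Lyra, 2020, Ada, 8, 23), (Tai, 6, Lyra, 2020, Ada, 8, 38)}
Apply σ_{title ≠ Beta}; surviving tuples: {(Dee, 6, Gamma, 2009, Kim, 15, 16), (Tai, 6, Alpha, 2006, Jo, 26, 23), (Tai, 6, Alpha, 2006, Jo, 8, 11), (Tai, 6, Alpha, 2006, Jo, 8, 21), (Tai, 6, Alpha, 2006, Jo, 8, 23), (Tai, 6, Alpha, 2006, Jo, 8, 38), (Tai, 6, Atlas, 1987, Ned, 26, 23), (Tai, 6, Atlas, 1987, Ned, 8, 11), (Tai, 6, Atlas, 1987, Ned, 8, 21), (Tai, 6, Atlas, 1987, Ned, 8, 23), (Tai, 6, Atlas, 1987, Ned, 8, 38), (Tai, 6, Atlas, 2009, Dee, 26, 23), (Tai, 6, Atlas, 2009, Dee, 8, 11), (Tai, 6, Atlas, 2009, Dee, 8, 21), (Tai, 6, Atlas, 2009, Dee, 8, 23), (Tai, 6, Atlas, 2009, Dee, 8, 38), (Tai, 6, Lyra, 1982, Mo, 26, 23), (Tai, 6, Lyra, 1982, Mo, 8, 11), (Tai, 6, Lyra, 1982, Mo, 8, 21), (Tai, 6, Lyra, 1982, Mo, 8, 23), (Tai, 6, Lyra, 1982, Mo, 8, 38), (Tai, 6, Lyra, 2020, Ada, 26, 23), (Tai, 6, Lyra, 2020, Ada, 8, 11), (Tai, 6, Lyra, 2020, Ada, 8, 21), (Tai, 6, Lyra, 2020, Ada, 8, 23), (Tai, 6, Lyra, 2020, Ada, 8, 38)}
Apply σ_{aname ≠ Ned ∧ year ≠ 1987}; surviving tuples: {(Dee, 6, Gamma, 2009, Kim, 15, 16), (Tai, 6, Alpha, 2006, Jo, 26, 23), (Tai, 6, Alpha, 2006, Jo, 8, 11), (Tai, 6, Alpha, 2006, Jo, 8, 21), (Tai, 6, Alpha, 2006, Jo, 8, 23), (Tai, 6, Alpha, 2006, Jo, 8, 38), (Tai, 6, Atlas, 2009, Dee, 26, 23), (Tai, 6, Atlas, 2009, Dee, 8, 11), (Tai, 6, Atlas, 2009, Dee, 8, 21), (Tai, 6, Atlas, 2009, Dee, 8, 23), (Tai, 6, Atlas, 2009, Dee, 8, 38), (Tai, 6, Lyra, 1982, Mo, 26, 23), (Tai, 6, Lyra, 1982, Mo, 8, 11), (Tai, 6, Lyra, 1982, Mo, 8, 21), (Tai, 6, Lyra, 1982, Mo, 8, 23), (Tai, 6, Lyra, 1982, Mo, 8, 38), (Tai, 6, Lyra, 2020, Ada, 26, 23), (Tai, 6, Lyra, 2020, Ada, 8, 11), (Tai, 6, Lyra, 2020, Ada, 8, 21), (Tai, 6, Lyra, 2020, Ada, 8, 23), (Tai, 6, Lyra, 2020, Ada, 8, 38)}
π[aname, aid, bid]: project onto (aname, aid, bid) (12 duplicate(s) eliminated) → {(Ada, 26, 6), (Ada, 8, 6), (Dee, 26, 6), (Dee, 8, 6), (Jo, 26, 6), (Jo, 8, 6), (Kim, 15, 6), (Mo, 26, 6), (Mo, 8, 6)}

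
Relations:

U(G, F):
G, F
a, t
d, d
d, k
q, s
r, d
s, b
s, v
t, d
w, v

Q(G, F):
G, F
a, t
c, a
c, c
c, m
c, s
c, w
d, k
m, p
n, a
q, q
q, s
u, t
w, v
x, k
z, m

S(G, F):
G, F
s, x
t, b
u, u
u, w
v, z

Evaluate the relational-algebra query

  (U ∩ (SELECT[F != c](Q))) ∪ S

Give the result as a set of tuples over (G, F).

Filtering on F != c leaves {(a, t), (c, a), (c, m), (c, s), (c, w), (d, k), (m, p), (n, a), (q, q), (q, s), (u, t), (w, v), (x, k), (z, m)}.
Intersection: {(a, t), (d, d), (d, k), (q, s), (r, d), (s, b), (s, v), (t, d), (w, v)} with {(a, t), (c, a), (c, m), (c, s), (c, w), (d, k), (m, p), (n, a), (q, q), (q, s), (u, t), (w, v), (x, k), (z, m)} → {(a, t), (d, k), (q, s), (w, v)}
Union: {(a, t), (d, k), (q, s), (w, v)} with {(s, x), (t, b), (u, u), (u, w), (v, z)} → {(a, t), (d, k), (q, s), (s, x), (t, b), (u, u), (u, w), (v, z), (w, v)}

{(a, t), (d, k), (q, s), (s, x), (t, b), (u, u), (u, w), (v, z), (w, v)}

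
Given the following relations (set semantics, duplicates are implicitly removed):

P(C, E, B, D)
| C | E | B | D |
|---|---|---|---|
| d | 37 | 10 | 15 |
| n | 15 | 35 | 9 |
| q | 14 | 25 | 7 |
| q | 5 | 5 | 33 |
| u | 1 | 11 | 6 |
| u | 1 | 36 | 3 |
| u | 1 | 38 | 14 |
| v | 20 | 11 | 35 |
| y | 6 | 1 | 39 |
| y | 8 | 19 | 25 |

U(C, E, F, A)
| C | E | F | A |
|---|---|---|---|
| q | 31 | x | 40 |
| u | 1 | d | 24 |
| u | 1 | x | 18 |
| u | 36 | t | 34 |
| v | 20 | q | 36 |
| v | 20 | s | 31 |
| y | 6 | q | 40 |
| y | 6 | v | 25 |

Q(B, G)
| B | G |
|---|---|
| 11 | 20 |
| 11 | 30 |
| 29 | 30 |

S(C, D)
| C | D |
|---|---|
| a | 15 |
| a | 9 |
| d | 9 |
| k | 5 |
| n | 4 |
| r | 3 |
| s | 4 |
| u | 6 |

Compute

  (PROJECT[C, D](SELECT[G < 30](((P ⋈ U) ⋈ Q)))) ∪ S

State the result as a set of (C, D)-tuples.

Natural join on C, E: {(u, 1, 11, 6, d, 24), (u, 1, 11, 6, x, 18), (u, 1, 36, 3, d, 24), (u, 1, 36, 3, x, 18), (u, 1, 38, 14, d, 24), (u, 1, 38, 14, x, 18), (v, 20, 11, 35, q, 36), (v, 20, 11, 35, s, 31), (y, 6, 1, 39, q, 40), (y, 6, 1, 39, v, 25)}
Natural join on B: {(u, 1, 11, 6, d, 24, 20), (u, 1, 11, 6, d, 24, 30), (u, 1, 11, 6, x, 18, 20), (u, 1, 11, 6, x, 18, 30), (v, 20, 11, 35, q, 36, 20), (v, 20, 11, 35, q, 36, 30), (v, 20, 11, 35, s, 31, 20), (v, 20, 11, 35, s, 31, 30)}
Selection G < 30: {(u, 1, 11, 6, d, 24, 20), (u, 1, 11, 6, x, 18, 20), (v, 20, 11, 35, q, 36, 20), (v, 20, 11, 35, s, 31, 20)}
π_{C, D} gives {(u, 6), (v, 35)} (2 duplicate(s) eliminated).
Union: {(u, 6), (v, 35)} with {(a, 15), (a, 9), (d, 9), (k, 5), (n, 4), (r, 3), (s, 4), (u, 6)} → {(a, 15), (a, 9), (d, 9), (k, 5), (n, 4), (r, 3), (s, 4), (u, 6), (v, 35)}

{(a, 15), (a, 9), (d, 9), (k, 5), (n, 4), (r, 3), (s, 4), (u, 6), (v, 35)}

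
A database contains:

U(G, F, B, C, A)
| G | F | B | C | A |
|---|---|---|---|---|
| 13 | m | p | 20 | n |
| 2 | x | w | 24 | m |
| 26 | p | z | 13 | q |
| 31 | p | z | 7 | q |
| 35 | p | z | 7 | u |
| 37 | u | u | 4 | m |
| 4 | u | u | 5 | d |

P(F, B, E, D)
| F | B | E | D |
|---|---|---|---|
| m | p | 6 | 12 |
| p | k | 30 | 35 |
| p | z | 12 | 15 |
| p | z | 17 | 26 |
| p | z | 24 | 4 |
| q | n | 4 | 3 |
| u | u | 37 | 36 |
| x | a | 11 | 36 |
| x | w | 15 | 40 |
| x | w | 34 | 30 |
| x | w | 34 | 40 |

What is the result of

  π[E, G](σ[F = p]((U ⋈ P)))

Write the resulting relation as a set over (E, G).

{(12, 26), (12, 31), (12, 35), (17, 26), (17, 31), (17, 35), (24, 26), (24, 31), (24, 35)}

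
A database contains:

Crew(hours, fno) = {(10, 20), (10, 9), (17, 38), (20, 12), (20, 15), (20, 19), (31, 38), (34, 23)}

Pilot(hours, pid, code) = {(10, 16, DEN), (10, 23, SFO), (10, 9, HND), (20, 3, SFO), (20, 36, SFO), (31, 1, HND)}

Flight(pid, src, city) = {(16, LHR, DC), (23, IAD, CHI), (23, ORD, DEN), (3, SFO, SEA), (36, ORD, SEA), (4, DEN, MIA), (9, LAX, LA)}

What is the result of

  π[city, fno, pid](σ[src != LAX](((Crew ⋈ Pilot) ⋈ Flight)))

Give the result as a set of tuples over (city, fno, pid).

{(CHI, 20, 23), (CHI, 9, 23), (DC, 20, 16), (DC, 9, 16), (DEN, 20, 23), (DEN, 9, 23), (SEA, 12, 3), (SEA, 12, 36), (SEA, 15, 3), (SEA, 15, 36), (SEA, 19, 3), (SEA, 19, 36)}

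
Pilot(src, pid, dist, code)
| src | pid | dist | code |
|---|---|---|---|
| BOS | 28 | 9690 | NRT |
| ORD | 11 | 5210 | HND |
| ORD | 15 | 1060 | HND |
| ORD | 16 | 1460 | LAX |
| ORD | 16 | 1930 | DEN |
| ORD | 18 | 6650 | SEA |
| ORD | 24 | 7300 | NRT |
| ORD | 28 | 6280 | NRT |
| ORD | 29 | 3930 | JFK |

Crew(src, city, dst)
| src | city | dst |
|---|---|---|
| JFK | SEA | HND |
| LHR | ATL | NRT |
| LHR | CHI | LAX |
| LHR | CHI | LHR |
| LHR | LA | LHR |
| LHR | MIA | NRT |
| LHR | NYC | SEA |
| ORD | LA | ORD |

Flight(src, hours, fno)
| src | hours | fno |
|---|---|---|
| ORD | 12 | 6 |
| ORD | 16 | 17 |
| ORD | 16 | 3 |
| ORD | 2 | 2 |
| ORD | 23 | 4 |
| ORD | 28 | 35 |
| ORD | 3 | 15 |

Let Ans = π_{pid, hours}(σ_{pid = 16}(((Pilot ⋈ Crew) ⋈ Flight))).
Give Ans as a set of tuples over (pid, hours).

{(16, 12), (16, 16), (16, 2), (16, 23), (16, 28), (16, 3)}

Joining Pilot and Crew on src yields {(ORD, 11, 5210, HND, LA, ORD), (ORD, 15, 1060, HND, LA, ORD), (ORD, 16, 1460, LAX, LA, ORD), (ORD, 16, 1930, DEN, LA, ORD), (ORD, 18, 6650, SEA, LA, ORD), (ORD, 24, 7300, NRT, LA, ORD), (ORD, 28, 6280, NRT, LA, ORD), (ORD, 29, 3930, JFK, LA, ORD)}.
Joining (Pilot ⋈ Crew) and Flight on src yields {(ORD, 11, 5210, HND, LA, ORD, 12, 6), (ORD, 11, 5210, HND, LA, ORD, 16, 17), (ORD, 11, 5210, HND, LA, ORD, 16, 3), (ORD, 11, 5210, HND, LA, ORD, 2, 2), (ORD, 11, 5210, HND, LA, ORD, 23, 4), (ORD, 11, 5210, HND, LA, ORD, 28, 35), (ORD, 11, 5210, HND, LA, ORD, 3, 15), (ORD, 15, 1060, HND, LA, ORD, 12, 6), (ORD, 15, 1060, HND, LA, ORD, 16, 17), (ORD, 15, 1060, HND, LA, ORD, 16, 3), (ORD, 15, 1060, HND, LA, ORD, 2, 2), (ORD, 15, 1060, HND, LA, ORD, 23, 4), (ORD, 15, 1060, HND, LA, ORD, 28, 35), (ORD, 15, 1060, HND, LA, ORD, 3, 15), (ORD, 16, 1460, LAX, LA, ORD, 12, 6), (ORD, 16, 1460, LAX, LA, ORD, 16, 17), (ORD, 16, 1460, LAX, LA, ORD, 16, 3), (ORD, 16, 1460, LAX, LA, ORD, 2, 2), (ORD, 16, 1460, LAX, LA, ORD, 23, 4), (ORD, 16, 1460, LAX, LA, ORD, 28, 35), (ORD, 16, 1460, LAX, LA, ORD, 3, 15), (ORD, 16, 1930, DEN, LA, ORD, 12, 6), (ORD, 16, 1930, DEN, LA, ORD, 16, 17), (ORD, 16, 1930, DEN, LA, ORD, 16, 3), (ORD, 16, 1930, DEN, LA, ORD, 2, 2), (ORD, 16, 1930, DEN, LA, ORD, 23, 4), (ORD, 16, 1930, DEN, LA, ORD, 28, 35), (ORD, 16, 1930, DEN, LA, ORD, 3, 15), (ORD, 18, 6650, SEA, LA, ORD, 12, 6), (ORD, 18, 6650, SEA, LA, ORD, 16, 17), (ORD, 18, 6650, SEA, LA, ORD, 16, 3), (ORD, 18, 6650, SEA, LA, ORD, 2, 2), (ORD, 18, 6650, SEA, LA, ORD, 23, 4), (ORD, 18, 6650, SEA, LA, ORD, 28, 35), (ORD, 18, 6650, SEA, LA, ORD, 3, 15), (ORD, 24, 7300, NRT, LA, ORD, 12, 6), (ORD, 24, 7300, NRT, LA, ORD, 16, 17), (ORD, 24, 7300, NRT, LA, ORD, 16, 3), (ORD, 24, 7300, NRT, LA, ORD, 2, 2), (ORD, 24, 7300, NRT, LA, ORD, 23, 4), (ORD, 24, 7300, NRT, LA, ORD, 28, 35), (ORD, 24, 7300, NRT, LA, ORD, 3, 15), (ORD, 28, 6280, NRT, LA, ORD, 12, 6), (ORD, 28, 6280, NRT, LA, ORD, 16, 17), (ORD, 28, 6280, NRT, LA, ORD, 16, 3), (ORD, 28, 6280, NRT, LA, ORD, 2, 2), (ORD, 28, 6280, NRT, LA, ORD, 23, 4), (ORD, 28, 6280, NRT, LA, ORD, 28, 35), (ORD, 28, 6280, NRT, LA, ORD, 3, 15), (ORD, 29, 3930, JFK, LA, ORD, 12, 6), (ORD, 29, 3930, JFK, LA, ORD, 16, 17), (ORD, 29, 3930, JFK, LA, ORD, 16, 3), (ORD, 29, 3930, JFK, LA, ORD, 2, 2), (ORD, 29, 3930, JFK, LA, ORD, 23, 4), (ORD, 29, 3930, JFK, LA, ORD, 28, 35), (ORD, 29, 3930, JFK, LA, ORD, 3, 15)}.
Selection pid = 16: {(ORD, 16, 1460, LAX, LA, ORD, 12, 6), (ORD, 16, 1460, LAX, LA, ORD, 16, 17), (ORD, 16, 1460, LAX, LA, ORD, 16, 3), (ORD, 16, 1460, LAX, LA, ORD, 2, 2), (ORD, 16, 1460, LAX, LA, ORD, 23, 4), (ORD, 16, 1460, LAX, LA, ORD, 28, 35), (ORD, 16, 1460, LAX, LA, ORD, 3, 15), (ORD, 16, 1930, DEN, LA, ORD, 12, 6), (ORD, 16, 1930, DEN, LA, ORD, 16, 17), (ORD, 16, 1930, DEN, LA, ORD, 16, 3), (ORD, 16, 1930, DEN, LA, ORD, 2, 2), (ORD, 16, 1930, DEN, LA, ORD, 23, 4), (ORD, 16, 1930, DEN, LA, ORD, 28, 35), (ORD, 16, 1930, DEN, LA, ORD, 3, 15)}
π_{pid, hours} gives {(16, 12), (16, 16), (16, 2), (16, 23), (16, 28), (16, 3)} (8 duplicate(s) eliminated).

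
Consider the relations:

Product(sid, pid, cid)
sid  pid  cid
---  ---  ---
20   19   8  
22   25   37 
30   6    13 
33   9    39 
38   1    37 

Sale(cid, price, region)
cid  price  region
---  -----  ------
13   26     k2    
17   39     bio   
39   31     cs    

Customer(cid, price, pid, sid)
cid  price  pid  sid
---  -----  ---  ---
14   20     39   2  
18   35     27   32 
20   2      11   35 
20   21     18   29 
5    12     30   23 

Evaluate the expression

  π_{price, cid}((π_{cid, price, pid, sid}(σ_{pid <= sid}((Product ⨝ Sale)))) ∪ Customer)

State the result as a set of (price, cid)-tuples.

{(12, 5), (2, 20), (20, 14), (21, 20), (26, 13), (31, 39), (35, 18)}

Product ⋈ Sale (natural join on cid): {(30, 6, 13, 26, k2), (33, 9, 39, 31, cs)}
Filtering on pid <= sid leaves {(30, 6, 13, 26, k2), (33, 9, 39, 31, cs)}.
π_{cid, price, pid, sid} gives {(13, 26, 6, 30), (39, 31, 9, 33)}.
Union: {(13, 26, 6, 30), (39, 31, 9, 33)} with {(14, 20, 39, 2), (18, 35, 27, 32), (20, 2, 11, 35), (20, 21, 18, 29), (5, 12, 30, 23)} → {(13, 26, 6, 30), (14, 20, 39, 2), (18, 35, 27, 32), (20, 2, 11, 35), (20, 21, 18, 29), (39, 31, 9, 33), (5, 12, 30, 23)}
π_{price, cid} gives {(12, 5), (2, 20), (20, 14), (21, 20), (26, 13), (31, 39), (35, 18)}.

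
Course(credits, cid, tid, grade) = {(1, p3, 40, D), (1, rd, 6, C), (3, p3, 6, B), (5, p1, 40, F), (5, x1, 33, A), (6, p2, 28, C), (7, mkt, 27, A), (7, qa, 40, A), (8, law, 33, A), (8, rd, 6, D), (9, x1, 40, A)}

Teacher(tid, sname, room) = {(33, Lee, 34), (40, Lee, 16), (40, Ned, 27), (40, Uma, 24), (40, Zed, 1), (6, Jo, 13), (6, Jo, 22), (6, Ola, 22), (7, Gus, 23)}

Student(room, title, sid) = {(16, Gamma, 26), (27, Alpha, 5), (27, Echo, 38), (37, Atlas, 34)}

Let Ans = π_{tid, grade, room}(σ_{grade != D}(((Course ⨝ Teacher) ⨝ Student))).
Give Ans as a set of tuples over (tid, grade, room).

{(40, A, 16), (40, A, 27), (40, F, 16), (40, F, 27)}

Course ⋈ Teacher (natural join on tid): {(1, p3, 40, D, Lee, 16), (1, p3, 40, D, Ned, 27), (1, p3, 40, D, Uma, 24), (1, p3, 40, D, Zed, 1), (1, rd, 6, C, Jo, 13), (1, rd, 6, C, Jo, 22), (1, rd, 6, C, Ola, 22), (3, p3, 6, B, Jo, 13), (3, p3, 6, B, Jo, 22), (3, p3, 6, B, Ola, 22), (5, p1, 40, F, Lee, 16), (5, p1, 40, F, Ned, 27), (5, p1, 40, F, Uma, 24), (5, p1, 40, F, Zed, 1), (5, x1, 33, A, Lee, 34), (7, qa, 40, A, Lee, 16), (7, qa, 40, A, Ned, 27), (7, qa, 40, A, Uma, 24), (7, qa, 40, A, Zed, 1), (8, law, 33, A, Lee, 34), (8, rd, 6, D, Jo, 13), (8, rd, 6, D, Jo, 22), (8, rd, 6, D, Ola, 22), (9, x1, 40, A, Lee, 16), (9, x1, 40, A, Ned, 27), (9, x1, 40, A, Uma, 24), (9, x1, 40, A, Zed, 1)}
(Course ⨝ Teacher) ⋈ Student (natural join on room): {(1, p3, 40, D, Lee, 16, Gamma, 26), (1, p3, 40, D, Ned, 27, Alpha, 5), (1, p3, 40, D, Ned, 27, Echo, 38), (5, p1, 40, F, Lee, 16, Gamma, 26), (5, p1, 40, F, Ned, 27, Alpha, 5), (5, p1, 40, F, Ned, 27, Echo, 38), (7, qa, 40, A, Lee, 16, Gamma, 26), (7, qa, 40, A, Ned, 27, Alpha, 5), (7, qa, 40, A, Ned, 27, Echo, 38), (9, x1, 40, A, Lee, 16, Gamma, 26), (9, x1, 40, A, Ned, 27, Alpha, 5), (9, x1, 40, A, Ned, 27, Echo, 38)}
Filtering on grade != D leaves {(5, p1, 40, F, Lee, 16, Gamma, 26), (5, p1, 40, F, Ned, 27, Alpha, 5), (5, p1, 40, F, Ned, 27, Echo, 38), (7, qa, 40, A, Lee, 16, Gamma, 26), (7, qa, 40, A, Ned, 27, Alpha, 5), (7, qa, 40, A, Ned, 27, Echo, 38), (9, x1, 40, A, Lee, 16, Gamma, 26), (9, x1, 40, A, Ned, 27, Alpha, 5), (9, x1, 40, A, Ned, 27, Echo, 38)}.
π_{tid, grade, room} gives {(40, A, 16), (40, A, 27), (40, F, 16), (40, F, 27)} (5 duplicate(s) eliminated).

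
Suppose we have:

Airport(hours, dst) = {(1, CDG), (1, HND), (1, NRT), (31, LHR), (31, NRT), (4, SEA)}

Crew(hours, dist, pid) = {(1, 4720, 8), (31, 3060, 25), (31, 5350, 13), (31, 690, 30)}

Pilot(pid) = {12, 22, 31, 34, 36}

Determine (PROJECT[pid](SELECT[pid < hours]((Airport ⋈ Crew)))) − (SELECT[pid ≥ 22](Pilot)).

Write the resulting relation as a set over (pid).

{13, 25, 30}

Joining Airport and Crew on hours yields {(1, CDG, 4720, 8), (1, HND, 4720, 8), (1, NRT, 4720, 8), (31, LHR, 3060, 25), (31, LHR, 5350, 13), (31, LHR, 690, 30), (31, NRT, 3060, 25), (31, NRT, 5350, 13), (31, NRT, 690, 30)}.
Filtering on pid < hours leaves {(31, LHR, 3060, 25), (31, LHR, 5350, 13), (31, LHR, 690, 30), (31, NRT, 3060, 25), (31, NRT, 5350, 13), (31, NRT, 690, 30)}.
π[pid]: project onto (pid) (3 duplicate(s) eliminated) → {13, 25, 30}
Filtering on pid ≥ 22 leaves {22, 31, 34, 36}.
Difference: {13, 25, 30} with {22, 31, 34, 36} → {13, 25, 30}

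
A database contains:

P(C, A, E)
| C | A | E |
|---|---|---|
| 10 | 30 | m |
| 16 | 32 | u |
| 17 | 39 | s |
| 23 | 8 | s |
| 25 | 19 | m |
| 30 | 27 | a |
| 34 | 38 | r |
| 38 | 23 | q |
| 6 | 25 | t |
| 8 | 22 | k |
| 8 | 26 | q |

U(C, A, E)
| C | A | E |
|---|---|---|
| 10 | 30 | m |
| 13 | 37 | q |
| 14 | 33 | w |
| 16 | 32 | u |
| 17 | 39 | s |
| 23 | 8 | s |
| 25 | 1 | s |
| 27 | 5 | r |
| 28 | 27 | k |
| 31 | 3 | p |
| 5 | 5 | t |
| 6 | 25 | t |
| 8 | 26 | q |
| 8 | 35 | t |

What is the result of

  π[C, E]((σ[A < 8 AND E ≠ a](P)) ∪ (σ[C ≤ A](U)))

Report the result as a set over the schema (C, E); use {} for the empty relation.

{(10, m), (13, q), (14, w), (16, u), (17, s), (5, t), (6, t), (8, q), (8, t)}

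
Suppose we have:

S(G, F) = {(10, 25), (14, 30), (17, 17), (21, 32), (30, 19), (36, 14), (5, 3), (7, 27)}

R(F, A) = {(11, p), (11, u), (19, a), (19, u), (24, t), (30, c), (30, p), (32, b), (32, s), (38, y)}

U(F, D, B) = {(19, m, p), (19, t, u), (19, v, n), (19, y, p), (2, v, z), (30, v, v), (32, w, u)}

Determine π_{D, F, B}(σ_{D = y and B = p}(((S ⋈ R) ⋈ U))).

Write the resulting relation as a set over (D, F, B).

S ⋈ R (natural join on F): {(14, 30, c), (14, 30, p), (21, 32, b), (21, 32, s), (30, 19, a), (30, 19, u)}
(S ⋈ R) ⋈ U (natural join on F): {(14, 30, c, v, v), (14, 30, p, v, v), (21, 32, b, w, u), (21, 32, s, w, u), (30, 19, a, m, p), (30, 19, a, t, u), (30, 19, a, v, n), (30, 19, a, y, p), (30, 19, u, m, p), (30, 19, u, t, u), (30, 19, u, v, n), (30, 19, u, y, p)}
Apply σ_{D = y and B = p}; surviving tuples: {(30, 19, a, y, p), (30, 19, u, y, p)}
π[D, F, B]: project onto (D, F, B) (1 duplicate(s) eliminated) → {(y, 19, p)}

{(y, 19, p)}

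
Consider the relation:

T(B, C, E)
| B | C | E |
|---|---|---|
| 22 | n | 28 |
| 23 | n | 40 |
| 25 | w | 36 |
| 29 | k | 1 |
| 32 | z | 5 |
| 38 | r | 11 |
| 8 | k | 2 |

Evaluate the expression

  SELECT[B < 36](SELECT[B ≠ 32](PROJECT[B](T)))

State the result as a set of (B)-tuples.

{22, 23, 25, 29, 8}

π[B]: project onto (B) → {22, 23, 25, 29, 32, 38, 8}
Apply σ_{B ≠ 32}; surviving tuples: {22, 23, 25, 29, 38, 8}
Apply σ_{B < 36}; surviving tuples: {22, 23, 25, 29, 8}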